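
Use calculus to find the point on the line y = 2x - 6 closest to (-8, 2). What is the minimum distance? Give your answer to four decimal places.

10.7331

Minimize D(x)^2 = (x + 8)^2 + (2x - 8)^2.
d/dx[D^2] = 2(x + 8) + 2·2·(2x - 8) = 0 ⇒ x = 8/5.
Then y = -14/5 and the distance is √(576/5) ≈ 10.7331.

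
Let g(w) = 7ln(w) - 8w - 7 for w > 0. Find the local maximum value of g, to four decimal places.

-14.9347

g'(w) = 7/w − 8 = 0 gives w = 7/8.
g''(w) = -7/w², which is negative for w > 0, so this is a local maximum.
g(7/8) = 7·ln(7/8) - 7 - 7 ≈ -14.9347.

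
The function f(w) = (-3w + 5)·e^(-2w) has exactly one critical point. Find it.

Differentiating with the product rule gives f'(w) = (6w - 13)·e^(-2w). Since e^(-2w) > 0, the only critical point is w = 13/6.
f''(13/6) has the same sign as 6 > 0, so this is a local minimum.
f(13/6) = (-3/2)·e^(-13/3) ≈ -0.0197.

13/6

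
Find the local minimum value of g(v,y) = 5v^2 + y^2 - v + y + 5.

∂g/∂v = 10v - 1 = 0 and ∂g/∂y = 2y + 1 = 0, so (v, y) = (1/10, -1/2).
The Hessian has g_{vv} = 10, g_{yy} = 2, g_{vy} = 0, giving D = 20 > 0 with g_{vv} > 0, so the point is a local minimum.
g(1/10, -1/2) = 47/10.

47/10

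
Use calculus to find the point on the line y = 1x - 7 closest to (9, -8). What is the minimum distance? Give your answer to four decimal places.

Minimize D(x)^2 = (x - 9)^2 + (x + 1)^2.
d/dx[D^2] = 2(x - 9) + 2·1·(x + 1) = 0 ⇒ x = 4.
Then y = -3 and the distance is √(50) ≈ 7.0711.

7.0711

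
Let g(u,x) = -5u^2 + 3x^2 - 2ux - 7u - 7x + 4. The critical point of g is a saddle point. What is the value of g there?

∂g/∂u = -10u - 2x - 7 = 0 and ∂g/∂x = -2u + 6x - 7 = 0, so (u, x) = (-7/8, 7/8).
The Hessian has g_{uu} = -10, g_{xx} = 6, g_{ux} = -2, giving D = -64 < 0, so the point is a saddle point.
g(-7/8, 7/8) = 4.

4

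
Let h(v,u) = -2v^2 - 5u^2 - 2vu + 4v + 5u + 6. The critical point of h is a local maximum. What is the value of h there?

∂h/∂v = -4v - 2u + 4 = 0 and ∂h/∂u = -2v - 10u + 5 = 0, so (v, u) = (5/6, 1/3).
The Hessian has h_{vv} = -4, h_{uu} = -10, h_{vu} = -2, giving D = 36 > 0 with h_{vv} < 0, so the point is a local maximum.
h(5/6, 1/3) = 17/2.

17/2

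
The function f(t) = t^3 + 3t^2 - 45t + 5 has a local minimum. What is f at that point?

-76

f'(t) = 3t^2 + 6t - 45. Setting f'(t) = 0 gives t ∈ {-5, 3}.
Since f''(t) = 6t + 6, we get f''(-5) = -24 < 0 ⇒ local maximum; f''(3) = 24 > 0 ⇒ local minimum.
Thus f has its local minimum at t = 3, with value -76.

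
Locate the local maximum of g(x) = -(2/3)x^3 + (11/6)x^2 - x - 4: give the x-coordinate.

3/2

Critical points: g'(x) = -2x^2 + (11/3)x - 1 vanishes at x = 1/3, 3/2.
Second-derivative test with g''(x) = -4x + 11/3: g''(1/3) = 7/3 > 0 ⇒ local minimum; g''(3/2) = -7/3 < 0 ⇒ local maximum.
So the local maximum value is g(3/2) = -29/8.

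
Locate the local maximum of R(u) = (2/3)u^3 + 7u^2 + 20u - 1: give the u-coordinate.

-5

Critical points: R'(u) = 2u^2 + 14u + 20 vanishes at u = -5, -2.
Second-derivative test with R''(u) = 4u + 14: R''(-5) = -6 < 0 ⇒ local maximum; R''(-2) = 6 > 0 ⇒ local minimum.
Thus R has its local maximum at u = -5, with value -28/3.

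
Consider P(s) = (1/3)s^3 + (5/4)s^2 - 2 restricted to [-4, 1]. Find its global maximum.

29/48

P'(s) = s^2 + (5/2)s, which vanishes at s = -5/2 and s = 0.
Candidates: P(-4) = -10/3,  P(-5/2) = 29/48,  P(0) = -2,  P(1) = -5/12.
So the maximum is P(-5/2) = 29/48.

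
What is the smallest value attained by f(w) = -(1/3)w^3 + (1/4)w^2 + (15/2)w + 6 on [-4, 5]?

-287/48

f'(w) = -w^2 + (1/2)w + 15/2, which vanishes at w = -5/2 and w = 3.
Evaluating at the critical points and endpoints: f(-4) = 4/3, f(-5/2) = -287/48, f(3) = 87/4, f(5) = 97/12.
The minimum over the interval is -287/48, attained at w = -5/2.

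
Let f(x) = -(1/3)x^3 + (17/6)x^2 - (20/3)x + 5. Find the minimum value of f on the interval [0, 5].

35/162

The derivative is -x^2 + (17/3)x - 20/3, which vanishes at x = 5/3 and x = 4.
Evaluating at the critical points and endpoints: f(0) = 5; f(5/3) = 35/162; f(4) = 7/3; f(5) = 5/6.
Hence the absolute minimum is 35/162 at x = 5/3.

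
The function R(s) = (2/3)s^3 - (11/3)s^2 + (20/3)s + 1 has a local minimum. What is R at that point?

5

R'(s) = 2s^2 - (22/3)s + 20/3. Setting R'(s) = 0 gives s ∈ {5/3, 2}.
Since R''(s) = 4s - 22/3, we get R''(5/3) = -2/3 < 0 ⇒ local maximum; R''(2) = 2/3 > 0 ⇒ local minimum.
Thus R has its local minimum at s = 2, with value 5.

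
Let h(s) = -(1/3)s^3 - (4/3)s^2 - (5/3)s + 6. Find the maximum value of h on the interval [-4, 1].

38/3

Differentiating, h'(s) = -s^2 - (8/3)s - 5/3; which vanishes at s = -5/3 and s = -1.
Compare values at every candidate in [-4, 1]: h(-4) = 38/3,  h(-5/3) = 536/81,  h(-1) = 20/3,  h(1) = 8/3.
The maximum over the interval is 38/3, attained at s = -4.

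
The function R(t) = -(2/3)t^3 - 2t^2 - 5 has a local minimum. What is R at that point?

R'(t) = -2t^2 - 4t = 0 at t = -2, 0.
R''(t) = -4t - 4. R''(-2) = 4 > 0 ⇒ local minimum; R''(0) = -4 < 0 ⇒ local maximum.
So the local minimum value is R(-2) = -23/3.

-23/3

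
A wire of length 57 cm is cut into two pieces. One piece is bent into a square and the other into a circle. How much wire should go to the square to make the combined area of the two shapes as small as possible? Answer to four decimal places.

Let x be the length used for the square. Square side x/4; circle radius (57−x)/(2π).
A(x) = (x/4)² + π·((57−x)/(2π))² = x²/16 + (57−x)²/(4π) for 0 ≤ x ≤ 57. A'(x) = x/8 − (57−x)/(2π) = 0 gives x = 4·57/(π+4) ≈ 31.9257.
A'' = 1/8 + 1/(2π) > 0, so this gives the minimum combined area; x ≈ 31.9257 cm to the square.

31.9257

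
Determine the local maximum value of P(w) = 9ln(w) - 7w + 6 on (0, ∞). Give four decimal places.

-0.7382

P'(w) = 9/w − 7 = 0 gives w = 9/7.
P''(w) = -9/w², which is negative for w > 0, so this is a local maximum.
P(9/7) = 9·ln(9/7) - 9 + 6 ≈ -0.7382.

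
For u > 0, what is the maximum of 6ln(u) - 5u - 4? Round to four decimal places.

-8.9061

h'(u) = 6/u − 5 = 0 gives u = 6/5.
h''(u) = -6/u², which is negative for u > 0, so this is a local maximum.
h(6/5) = 6·ln(6/5) - 6 - 4 ≈ -8.9061.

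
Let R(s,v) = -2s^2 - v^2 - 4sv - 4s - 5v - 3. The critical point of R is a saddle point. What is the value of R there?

∂R/∂s = -4s - 4v - 4 = 0 and ∂R/∂v = -4s - 2v - 5 = 0, so (s, v) = (-3/2, 1/2).
The Hessian has R_{ss} = -4, R_{vv} = -2, R_{sv} = -4, giving D = -8 < 0, so the point is a saddle point.
R(-3/2, 1/2) = -5/4.

-5/4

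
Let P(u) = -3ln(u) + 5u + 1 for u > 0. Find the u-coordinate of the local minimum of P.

3/5

P'(u) = -3/u + 5 = 0 gives u = 3/5.
P''(u) = 3/u², which is positive for u > 0, so this is a local minimum.
P(3/5) = -3·ln(3/5) + 3 + 1 ≈ 5.5325.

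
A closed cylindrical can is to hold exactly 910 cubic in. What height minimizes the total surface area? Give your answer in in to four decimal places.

10.5031

With radius r and height h, πr²h = 910 so h = 910/(πr²), and S(r) = 2πr² + 2πrh = 2πr² + 2·910/r.
S'(r) = 4πr − 2·910/r² = 0 ⇒ r³ = 910/(2π), so r ≈ 5.2515 and h = 2r ≈ 10.5031.
S''(r) = 4π + 4·910/r³ > 0, so this is the minimum; S ≈ 519.8469.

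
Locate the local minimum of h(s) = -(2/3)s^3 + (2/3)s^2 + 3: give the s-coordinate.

h'(s) = -2s^2 + (4/3)s = 0 at s = 0, 2/3.
Since h''(s) = -4s + 4/3, we get h''(0) = 4/3 > 0 ⇒ local minimum; h''(2/3) = -4/3 < 0 ⇒ local maximum.
The local minimum is h(0) = 3.

0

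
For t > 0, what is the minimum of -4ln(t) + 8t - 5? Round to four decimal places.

h'(t) = -4/t + 8 = 0 gives t = 1/2.
h''(t) = 4/t², which is positive for t > 0, so this is a local minimum.
h(1/2) = -4·ln(1/2) + 4 - 5 ≈ 1.7726.

1.7726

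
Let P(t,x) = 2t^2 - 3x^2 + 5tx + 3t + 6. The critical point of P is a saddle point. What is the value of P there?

267/49

∂P/∂t = 4t + 5x + 3 = 0 and ∂P/∂x = 5t - 6x = 0, so (t, x) = (-18/49, -15/49).
The Hessian has P_{tt} = 4, P_{xx} = -6, P_{tx} = 5, giving D = -49 < 0, so the point is a saddle point.
P(-18/49, -15/49) = 267/49.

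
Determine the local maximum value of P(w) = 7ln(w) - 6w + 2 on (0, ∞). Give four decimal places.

-3.9209

P'(w) = 7/w − 6 = 0 gives w = 7/6.
P''(w) = -7/w², which is negative for w > 0, so this is a local maximum.
P(7/6) = 7·ln(7/6) - 7 + 2 ≈ -3.9209.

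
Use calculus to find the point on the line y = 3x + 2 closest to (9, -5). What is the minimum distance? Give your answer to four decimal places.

Minimize D(x)^2 = (x - 9)^2 + (3x + 7)^2.
d/dx[D^2] = 2(x - 9) + 2·3·(3x + 7) = 0 ⇒ x = -6/5.
Then y = -8/5 and the distance is √(578/5) ≈ 10.7517.

10.7517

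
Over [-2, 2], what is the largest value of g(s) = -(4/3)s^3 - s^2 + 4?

32/3

g'(s) = -4s^2 - 2s, which vanishes at s = -1/2 and s = 0.
Evaluating at the critical points and endpoints: g(-2) = 32/3, g(-1/2) = 47/12, g(0) = 4, g(2) = -32/3.
The maximum over the interval is 32/3, attained at s = -2.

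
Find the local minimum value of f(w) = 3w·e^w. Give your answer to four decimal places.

-1.1036

Differentiating with the product rule gives f'(w) = (3w + 3)·e^w. Since e^w > 0, the only critical point is w = -1.
f''(-1) has the same sign as 3 > 0, so this is a local minimum.
f(-1) = (-3)·e^(-1) ≈ -1.1036.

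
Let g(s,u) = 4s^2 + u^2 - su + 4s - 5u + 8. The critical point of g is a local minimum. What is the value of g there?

8/5

∂g/∂s = 8s - u + 4 = 0 and ∂g/∂u = -s + 2u - 5 = 0, so (s, u) = (-1/5, 12/5).
The Hessian has g_{ss} = 8, g_{uu} = 2, g_{su} = -1, giving D = 15 > 0 with g_{ss} > 0, so the point is a local minimum.
g(-1/5, 12/5) = 8/5.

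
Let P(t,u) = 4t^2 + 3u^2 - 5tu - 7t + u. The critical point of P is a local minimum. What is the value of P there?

∂P/∂t = 8t - 5u - 7 = 0 and ∂P/∂u = -5t + 6u + 1 = 0, so (t, u) = (37/23, 27/23).
The Hessian has P_{tt} = 8, P_{uu} = 6, P_{tu} = -5, giving D = 23 > 0 with P_{tt} > 0, so the point is a local minimum.
P(37/23, 27/23) = -116/23.

-116/23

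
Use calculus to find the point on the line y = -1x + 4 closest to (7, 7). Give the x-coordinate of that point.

2

Minimize D(x)^2 = (x - 7)^2 + (-x - 3)^2.
d/dx[D^2] = 2(x - 7) + 2·(-1)·(-x - 3) = 0 ⇒ x = 2.
Then y = 2 and the distance is √(50) ≈ 7.0711.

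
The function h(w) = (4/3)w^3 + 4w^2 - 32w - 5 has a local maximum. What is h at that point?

Critical points: h'(w) = 4w^2 + 8w - 32 vanishes at w = -4, 2.
h''(w) = 8w + 8. h''(-4) = -24 < 0 ⇒ local maximum; h''(2) = 24 > 0 ⇒ local minimum.
Thus h has its local maximum at w = -4, with value 305/3.

305/3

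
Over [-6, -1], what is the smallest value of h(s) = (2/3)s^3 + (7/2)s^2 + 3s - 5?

-41

Differentiating, h'(s) = 2s^2 + 7s + 3; whose only zero in [-6, -1] is s = -3.
Evaluating at the critical points and endpoints: h(-6) = -41; h(-3) = -1/2; h(-1) = -31/6.
Hence the absolute minimum is -41 at s = -6.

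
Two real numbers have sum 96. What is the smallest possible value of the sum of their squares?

With a + b = 96, a^2 + b^2 = a^2 + (96 − a)^2.
The derivative 2a − 2(96 − a) = 4a − 192 vanishes at a = 48; second derivative 4 > 0, a minimum.
The minimum is 2·(48)^2 = 4608.

4608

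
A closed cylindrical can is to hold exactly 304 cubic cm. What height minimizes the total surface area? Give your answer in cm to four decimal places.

7.2878

With radius r and height h, πr²h = 304 so h = 304/(πr²), and S(r) = 2πr² + 2πrh = 2πr² + 2·304/r.
S'(r) = 4πr − 2·304/r² = 0 ⇒ r³ = 304/(2π), so r ≈ 3.6439 and h = 2r ≈ 7.2878.
S''(r) = 4π + 4·304/r³ > 0, so this is the minimum; S ≈ 250.2824.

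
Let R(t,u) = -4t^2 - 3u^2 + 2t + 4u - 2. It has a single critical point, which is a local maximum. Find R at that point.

∂R/∂t = -8t + 2 = 0 and ∂R/∂u = -6u + 4 = 0, so (t, u) = (1/4, 2/3).
The Hessian has R_{tt} = -8, R_{uu} = -6, R_{tu} = 0, giving D = 48 > 0 with R_{tt} < 0, so the point is a local maximum.
R(1/4, 2/3) = -5/12.

-5/12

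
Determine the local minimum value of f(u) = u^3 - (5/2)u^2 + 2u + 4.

9/2

f'(u) = 3u^2 - 5u + 2. Setting f'(u) = 0 gives u ∈ {2/3, 1}.
Since f''(u) = 6u - 5, we get f''(2/3) = -1 < 0 ⇒ local maximum; f''(1) = 1 > 0 ⇒ local minimum.
So the local minimum value is f(1) = 9/2.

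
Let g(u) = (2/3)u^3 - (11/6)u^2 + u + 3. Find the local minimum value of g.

g'(u) = 2u^2 - (11/3)u + 1. Setting g'(u) = 0 gives u ∈ {1/3, 3/2}.
g''(u) = 4u - 11/3. g''(1/3) = -7/3 < 0 ⇒ local maximum; g''(3/2) = 7/3 > 0 ⇒ local minimum.
The local minimum is g(3/2) = 21/8.

21/8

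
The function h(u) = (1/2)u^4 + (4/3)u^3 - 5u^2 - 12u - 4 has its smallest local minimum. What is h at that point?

-88/3

Critical points: h'(u) = 2u^3 + 4u^2 - 10u - 12 vanishes at u = -3, -1, 2.
h''(u) = 6u^2 + 8u - 10. h''(-3) = 20 > 0 ⇒ local minimum; h''(-1) = -12 < 0 ⇒ local maximum; h''(2) = 30 > 0 ⇒ local minimum.
The smallest local minimum is h(2) = -88/3.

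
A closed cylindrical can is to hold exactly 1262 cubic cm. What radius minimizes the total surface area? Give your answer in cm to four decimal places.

With radius r and height h, πr²h = 1262 so h = 1262/(πr²), and S(r) = 2πr² + 2πrh = 2πr² + 2·1262/r.
S'(r) = 4πr − 2·1262/r² = 0 ⇒ r³ = 1262/(2π), so r ≈ 5.8563 and h = 2r ≈ 11.7127.
S''(r) = 4π + 4·1262/r³ > 0, so this is the minimum; S ≈ 646.4785.

5.8563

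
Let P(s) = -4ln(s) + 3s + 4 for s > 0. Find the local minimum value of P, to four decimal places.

P'(s) = -4/s + 3 = 0 gives s = 4/3.
P''(s) = 4/s², which is positive for s > 0, so this is a local minimum.
P(4/3) = -4·ln(4/3) + 4 + 4 ≈ 6.8493.

6.8493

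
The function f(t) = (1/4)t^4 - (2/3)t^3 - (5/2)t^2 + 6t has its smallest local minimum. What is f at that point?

-38/3

Critical points: f'(t) = t^3 - 2t^2 - 5t + 6 vanishes at t = -2, 1, 3.
Second-derivative test with f''(t) = 3t^2 - 4t - 5: f''(-2) = 15 > 0 ⇒ local minimum; f''(1) = -6 < 0 ⇒ local maximum; f''(3) = 10 > 0 ⇒ local minimum.
So the smallest local minimum value is f(-2) = -38/3.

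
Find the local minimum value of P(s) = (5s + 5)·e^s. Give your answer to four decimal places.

-0.6767

Differentiating with the product rule gives P'(s) = (5s + 10)·e^s. Since e^s > 0, the only critical point is s = -2.
P''(-2) has the same sign as 5 > 0, so this is a local minimum.
P(-2) = (-5)·e^(-2) ≈ -0.6767.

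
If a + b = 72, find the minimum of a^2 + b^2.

With a + b = 72, a^2 + b^2 = a^2 + (72 − a)^2.
The derivative 2a − 2(72 − a) = 4a − 144 vanishes at a = 36; second derivative 4 > 0, a minimum.
The minimum is 2·(36)^2 = 2592.

2592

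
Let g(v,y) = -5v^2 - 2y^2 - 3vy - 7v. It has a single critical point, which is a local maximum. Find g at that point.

98/31

∂g/∂v = -10v - 3y - 7 = 0 and ∂g/∂y = -3v - 4y = 0, so (v, y) = (-28/31, 21/31).
The Hessian has g_{vv} = -10, g_{yy} = -4, g_{vy} = -3, giving D = 31 > 0 with g_{vv} < 0, so the point is a local maximum.
g(-28/31, 21/31) = 98/31.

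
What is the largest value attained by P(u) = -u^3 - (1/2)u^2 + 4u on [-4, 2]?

40

P'(u) = -3u^2 - u + 4, which vanishes at u = -4/3 and u = 1.
Candidates: P(-4) = 40, P(-4/3) = -104/27, P(1) = 5/2, P(2) = -2.
The maximum over the interval is 40, attained at u = -4.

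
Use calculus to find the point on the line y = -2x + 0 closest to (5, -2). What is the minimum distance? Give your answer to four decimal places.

Minimize D(x)^2 = (x - 5)^2 + (-2x + 2)^2.
d/dx[D^2] = 2(x - 5) + 2·(-2)·(-2x + 2) = 0 ⇒ x = 9/5.
Then y = -18/5 and the distance is √(64/5) ≈ 3.5777.

3.5777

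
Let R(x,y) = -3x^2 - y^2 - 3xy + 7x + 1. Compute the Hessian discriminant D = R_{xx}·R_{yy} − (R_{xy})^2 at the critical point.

∂R/∂x = -6x - 3y + 7 = 0 and ∂R/∂y = -3x - 2y = 0, so (x, y) = (14/3, -7).
The Hessian has R_{xx} = -6, R_{yy} = -2, R_{xy} = -3, giving D = 3 > 0 with R_{xx} < 0, so the point is a local maximum.
D = (-6)·(-2) − (-3)^2 = 3.

3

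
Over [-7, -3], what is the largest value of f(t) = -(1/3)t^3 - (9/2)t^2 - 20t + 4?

227/6

Differentiating, f'(t) = -t^2 - 9t - 20; which vanishes at t = -5 and t = -4.
Evaluating at the critical points and endpoints: f(-7) = 227/6,  f(-5) = 199/6,  f(-4) = 100/3,  f(-3) = 65/2.
So the maximum is f(-7) = 227/6.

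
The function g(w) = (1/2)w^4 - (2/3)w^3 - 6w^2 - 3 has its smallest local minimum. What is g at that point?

g'(w) = 2w^3 - 2w^2 - 12w = 0 at w = -2, 0, 3.
Since g''(w) = 6w^2 - 4w - 12, we get g''(-2) = 20 > 0 ⇒ local minimum; g''(0) = -12 < 0 ⇒ local maximum; g''(3) = 30 > 0 ⇒ local minimum.
Thus g has its smallest local minimum at w = 3, with value -69/2.

-69/2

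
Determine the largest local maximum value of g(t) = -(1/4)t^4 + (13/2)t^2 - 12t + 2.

90

g'(t) = -t^3 + 13t - 12. Setting g'(t) = 0 gives t ∈ {-4, 1, 3}.
g''(t) = -3t^2 + 13. g''(-4) = -35 < 0 ⇒ local maximum; g''(1) = 10 > 0 ⇒ local minimum; g''(3) = -14 < 0 ⇒ local maximum.
Thus g has its largest local maximum at t = -4, with value 90.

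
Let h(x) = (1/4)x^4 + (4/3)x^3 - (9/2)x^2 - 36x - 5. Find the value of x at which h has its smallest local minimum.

3

Critical points: h'(x) = x^3 + 4x^2 - 9x - 36 vanishes at x = -4, -3, 3.
Second-derivative test with h''(x) = 3x^2 + 8x - 9: h''(-4) = 7 > 0 ⇒ local minimum; h''(-3) = -6 < 0 ⇒ local maximum; h''(3) = 42 > 0 ⇒ local minimum.
So the smallest local minimum value is h(3) = -389/4.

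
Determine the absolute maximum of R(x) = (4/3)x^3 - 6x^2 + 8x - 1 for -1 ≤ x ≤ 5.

The derivative is 4x^2 - 12x + 8, which vanishes at x = 1 and x = 2.
Compare values at every candidate in [-1, 5]: R(-1) = -49/3; R(1) = 7/3; R(2) = 5/3; R(5) = 167/3.
Hence the absolute maximum is 167/3 at x = 5.

167/3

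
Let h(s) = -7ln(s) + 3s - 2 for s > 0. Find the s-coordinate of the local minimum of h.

h'(s) = -7/s + 3 = 0 gives s = 7/3.
h''(s) = 7/s², which is positive for s > 0, so this is a local minimum.
h(7/3) = -7·ln(7/3) + 7 - 2 ≈ -0.9311.

7/3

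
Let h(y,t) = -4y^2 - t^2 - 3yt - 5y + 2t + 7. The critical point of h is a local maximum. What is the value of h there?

∂h/∂y = -8y - 3t - 5 = 0 and ∂h/∂t = -3y - 2t + 2 = 0, so (y, t) = (-16/7, 31/7).
The Hessian has h_{yy} = -8, h_{tt} = -2, h_{yt} = -3, giving D = 7 > 0 with h_{yy} < 0, so the point is a local maximum.
h(-16/7, 31/7) = 120/7.

120/7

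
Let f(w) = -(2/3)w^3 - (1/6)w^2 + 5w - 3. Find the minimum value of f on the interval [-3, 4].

Differentiating, f'(w) = -2w^2 - (1/3)w + 5; which vanishes at w = -5/3 and w = 3/2.
Candidates: f(-3) = -3/2, f(-5/3) = -1411/162, f(3/2) = 15/8, f(4) = -85/3.
So the minimum is f(4) = -85/3.

-85/3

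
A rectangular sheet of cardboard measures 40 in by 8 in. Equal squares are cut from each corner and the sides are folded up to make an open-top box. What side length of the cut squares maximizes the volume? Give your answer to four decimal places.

1.8899

With cut size x, the volume is V(x) = x(40 − 2x)(8 − 2x) for 0 < x < 4.
V'(x) = 12x^2 − 192x + 320. Setting V'(x) = 0 gives x ≈ 1.8899 (the root in (0, 4)).
V''(x) = 24x − 192 is negative there, so this is the maximum; V ≈ 288.8835.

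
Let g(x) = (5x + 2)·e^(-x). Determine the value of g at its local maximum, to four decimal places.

By the product rule, g'(x) = (-5x + 3)·e^(-x). Since e^(-x) > 0, the only critical point is x = 3/5.
g''(3/5) has the same sign as -5 < 0, so this is a local maximum.
g(3/5) = (5)·e^(-3/5) ≈ 2.7441.

2.7441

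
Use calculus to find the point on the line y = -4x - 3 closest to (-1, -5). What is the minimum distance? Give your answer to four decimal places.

1.4552

Minimize D(x)^2 = (x + 1)^2 + (-4x + 2)^2.
d/dx[D^2] = 2(x + 1) + 2·(-4)·(-4x + 2) = 0 ⇒ x = 7/17.
Then y = -79/17 and the distance is √(36/17) ≈ 1.4552.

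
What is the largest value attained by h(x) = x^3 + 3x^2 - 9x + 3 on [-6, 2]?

30

Differentiating, h'(x) = 3x^2 + 6x - 9; which vanishes at x = -3 and x = 1.
Compare values at every candidate in [-6, 2]: h(-6) = -51; h(-3) = 30; h(1) = -2; h(2) = 5.
Hence the absolute maximum is 30 at x = -3.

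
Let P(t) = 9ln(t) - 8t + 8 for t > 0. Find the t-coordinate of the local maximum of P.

P'(t) = 9/t − 8 = 0 gives t = 9/8.
P''(t) = -9/t², which is negative for t > 0, so this is a local maximum.
P(9/8) = 9·ln(9/8) - 9 + 8 ≈ 0.0600.

9/8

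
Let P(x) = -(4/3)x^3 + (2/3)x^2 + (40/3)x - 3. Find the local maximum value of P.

47/3

P'(x) = -4x^2 + (4/3)x + 40/3 = 0 at x = -5/3, 2.
Second-derivative test with P''(x) = -8x + 4/3: P''(-5/3) = 44/3 > 0 ⇒ local minimum; P''(2) = -44/3 < 0 ⇒ local maximum.
Thus P has its local maximum at x = 2, with value 47/3.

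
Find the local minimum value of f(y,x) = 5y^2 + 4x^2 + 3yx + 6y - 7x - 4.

-799/71

∂f/∂y = 10y + 3x + 6 = 0 and ∂f/∂x = 3y + 8x - 7 = 0, so (y, x) = (-69/71, 88/71).
The Hessian has f_{yy} = 10, f_{xx} = 8, f_{yx} = 3, giving D = 71 > 0 with f_{yy} > 0, so the point is a local minimum.
f(-69/71, 88/71) = -799/71.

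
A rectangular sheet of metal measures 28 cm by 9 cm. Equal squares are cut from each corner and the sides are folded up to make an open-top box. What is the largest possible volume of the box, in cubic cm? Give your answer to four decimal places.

240.0803

With cut size x, the volume is V(x) = x(28 − 2x)(9 − 2x) for 0 < x < 4.5.
V'(x) = 12x^2 − 148x + 252. Setting V'(x) = 0 gives x ≈ 2.0402 (the root in (0, 4.5)).
V''(x) = 24x − 148 is negative there, so this is the maximum; V ≈ 240.0803.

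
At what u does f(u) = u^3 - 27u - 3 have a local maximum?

-3

Critical points: f'(u) = 3u^2 - 27 vanishes at u = -3, 3.
Since f''(u) = 6u, we get f''(-3) = -18 < 0 ⇒ local maximum; f''(3) = 18 > 0 ⇒ local minimum.
So the local maximum value is f(-3) = 51.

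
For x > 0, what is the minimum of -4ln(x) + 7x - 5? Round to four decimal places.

g'(x) = -4/x + 7 = 0 gives x = 4/7.
g''(x) = 4/x², which is positive for x > 0, so this is a local minimum.
g(4/7) = -4·ln(4/7) + 4 - 5 ≈ 1.2385.

1.2385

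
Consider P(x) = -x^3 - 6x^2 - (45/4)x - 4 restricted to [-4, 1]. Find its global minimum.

P'(x) = -3x^2 - 12x - 45/4, which vanishes at x = -5/2 and x = -3/2.
Evaluating at the critical points and endpoints: P(-4) = 9,  P(-5/2) = 9/4,  P(-3/2) = 11/4,  P(1) = -89/4.
The minimum over the interval is -89/4, attained at x = 1.

-89/4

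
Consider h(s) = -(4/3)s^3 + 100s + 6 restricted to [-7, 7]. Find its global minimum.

Differentiating, h'(s) = -4s^2 + 100; which vanishes at s = -5 and s = 5.
Compare values at every candidate in [-7, 7]: h(-7) = -710/3, h(-5) = -982/3, h(5) = 1018/3, h(7) = 746/3.
The minimum over the interval is -982/3, attained at s = -5.

-982/3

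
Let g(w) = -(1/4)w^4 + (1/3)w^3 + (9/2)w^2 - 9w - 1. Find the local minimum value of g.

g'(w) = -w^3 + w^2 + 9w - 9. Setting g'(w) = 0 gives w ∈ {-3, 1, 3}.
g''(w) = -3w^2 + 2w + 9. g''(-3) = -24 < 0 ⇒ local maximum; g''(1) = 8 > 0 ⇒ local minimum; g''(3) = -12 < 0 ⇒ local maximum.
The local minimum is g(1) = -65/12.

-65/12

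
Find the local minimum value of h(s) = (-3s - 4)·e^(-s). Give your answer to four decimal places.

-4.1868

By the product rule, h'(s) = (3s + 1)·e^(-s). Since e^(-s) > 0, the only critical point is s = -1/3.
h''(-1/3) has the same sign as 3 > 0, so this is a local minimum.
h(-1/3) = (-3)·e^(1/3) ≈ -4.1868.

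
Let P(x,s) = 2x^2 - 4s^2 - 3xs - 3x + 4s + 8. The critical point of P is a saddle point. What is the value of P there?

∂P/∂x = 4x - 3s - 3 = 0 and ∂P/∂s = -3x - 8s + 4 = 0, so (x, s) = (36/41, 7/41).
The Hessian has P_{xx} = 4, P_{ss} = -8, P_{xs} = -3, giving D = -41 < 0, so the point is a saddle point.
P(36/41, 7/41) = 288/41.

288/41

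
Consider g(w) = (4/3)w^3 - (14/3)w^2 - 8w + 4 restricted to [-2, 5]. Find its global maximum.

14

The derivative is 4w^2 - (28/3)w - 8, which vanishes at w = -2/3 and w = 3.
Compare values at every candidate in [-2, 5]: g(-2) = -28/3; g(-2/3) = 556/81; g(3) = -26; g(5) = 14.
The maximum over the interval is 14, attained at w = 5.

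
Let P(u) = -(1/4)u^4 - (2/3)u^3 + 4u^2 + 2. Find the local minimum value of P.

2

Critical points: P'(u) = -u^3 - 2u^2 + 8u vanishes at u = -4, 0, 2.
P''(u) = -3u^2 - 4u + 8. P''(-4) = -24 < 0 ⇒ local maximum; P''(0) = 8 > 0 ⇒ local minimum; P''(2) = -12 < 0 ⇒ local maximum.
Thus P has its local minimum at u = 0, with value 2.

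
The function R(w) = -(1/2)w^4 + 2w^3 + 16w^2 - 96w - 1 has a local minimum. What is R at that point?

R'(w) = -2w^3 + 6w^2 + 32w - 96. Setting R'(w) = 0 gives w ∈ {-4, 3, 4}.
Second-derivative test with R''(w) = -6w^2 + 12w + 32: R''(-4) = -112 < 0 ⇒ local maximum; R''(3) = 14 > 0 ⇒ local minimum; R''(4) = -16 < 0 ⇒ local maximum.
The local minimum is R(3) = -263/2.

-263/2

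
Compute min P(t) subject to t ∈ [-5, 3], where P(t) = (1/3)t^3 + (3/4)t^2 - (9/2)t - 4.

The derivative is t^2 + (3/2)t - 9/2, which vanishes at t = -3 and t = 3/2.
Compare values at every candidate in [-5, 3]: P(-5) = -53/12; P(-3) = 29/4; P(3/2) = -127/16; P(3) = -7/4.
The minimum over the interval is -127/16, attained at t = 3/2.

-127/16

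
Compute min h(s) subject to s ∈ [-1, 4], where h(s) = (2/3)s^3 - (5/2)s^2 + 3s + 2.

Differentiating, h'(s) = 2s^2 - 5s + 3; which vanishes at s = 1 and s = 3/2.
Compare values at every candidate in [-1, 4]: h(-1) = -25/6,  h(1) = 19/6,  h(3/2) = 25/8,  h(4) = 50/3.
So the minimum is h(-1) = -25/6.

-25/6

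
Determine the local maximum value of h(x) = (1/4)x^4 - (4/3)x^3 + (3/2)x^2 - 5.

Critical points: h'(x) = x^3 - 4x^2 + 3x vanishes at x = 0, 1, 3.
Since h''(x) = 3x^2 - 8x + 3, we get h''(0) = 3 > 0 ⇒ local minimum; h''(1) = -2 < 0 ⇒ local maximum; h''(3) = 6 > 0 ⇒ local minimum.
The local maximum is h(1) = -55/12.

-55/12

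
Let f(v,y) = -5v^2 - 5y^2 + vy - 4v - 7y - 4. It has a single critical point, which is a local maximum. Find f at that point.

-43/99

∂f/∂v = -10v + y - 4 = 0 and ∂f/∂y = v - 10y - 7 = 0, so (v, y) = (-47/99, -74/99).
The Hessian has f_{vv} = -10, f_{yy} = -10, f_{vy} = 1, giving D = 99 > 0 with f_{vv} < 0, so the point is a local maximum.
f(-47/99, -74/99) = -43/99.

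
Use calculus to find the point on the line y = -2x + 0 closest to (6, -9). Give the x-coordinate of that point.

24/5

Minimize D(x)^2 = (x - 6)^2 + (-2x + 9)^2.
d/dx[D^2] = 2(x - 6) + 2·(-2)·(-2x + 9) = 0 ⇒ x = 24/5.
Then y = -48/5 and the distance is √(9/5) ≈ 1.3416.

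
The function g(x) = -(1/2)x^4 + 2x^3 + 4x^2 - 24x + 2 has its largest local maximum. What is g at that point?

42

Critical points: g'(x) = -2x^3 + 6x^2 + 8x - 24 vanishes at x = -2, 2, 3.
g''(x) = -6x^2 + 12x + 8. g''(-2) = -40 < 0 ⇒ local maximum; g''(2) = 8 > 0 ⇒ local minimum; g''(3) = -10 < 0 ⇒ local maximum.
The largest local maximum is g(-2) = 42.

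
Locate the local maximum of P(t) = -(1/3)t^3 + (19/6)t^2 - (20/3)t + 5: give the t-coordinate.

P'(t) = -t^2 + (19/3)t - 20/3. Setting P'(t) = 0 gives t ∈ {4/3, 5}.
Since P''(t) = -2t + 19/3, we get P''(4/3) = 11/3 > 0 ⇒ local minimum; P''(5) = -11/3 < 0 ⇒ local maximum.
So the local maximum value is P(5) = 55/6.

5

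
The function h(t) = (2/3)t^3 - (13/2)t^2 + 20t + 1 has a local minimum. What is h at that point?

h'(t) = 2t^2 - 13t + 20. Setting h'(t) = 0 gives t ∈ {5/2, 4}.
h''(t) = 4t - 13. h''(5/2) = -3 < 0 ⇒ local maximum; h''(4) = 3 > 0 ⇒ local minimum.
So the local minimum value is h(4) = 59/3.

59/3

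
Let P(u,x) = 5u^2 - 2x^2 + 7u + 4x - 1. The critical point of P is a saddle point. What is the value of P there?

∂P/∂u = 10u + 7 = 0 and ∂P/∂x = -4x + 4 = 0, so (u, x) = (-7/10, 1).
The Hessian has P_{uu} = 10, P_{xx} = -4, P_{ux} = 0, giving D = -40 < 0, so the point is a saddle point.
P(-7/10, 1) = -29/20.

-29/20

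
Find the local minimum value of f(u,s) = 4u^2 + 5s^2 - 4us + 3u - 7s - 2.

∂f/∂u = 8u - 4s + 3 = 0 and ∂f/∂s = -4u + 10s - 7 = 0, so (u, s) = (-1/32, 11/16).
The Hessian has f_{uu} = 8, f_{ss} = 10, f_{us} = -4, giving D = 64 > 0 with f_{uu} > 0, so the point is a local minimum.
f(-1/32, 11/16) = -285/64.

-285/64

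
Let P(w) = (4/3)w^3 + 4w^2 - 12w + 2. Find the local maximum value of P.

38

P'(w) = 4w^2 + 8w - 12 = 0 at w = -3, 1.
P''(w) = 8w + 8. P''(-3) = -16 < 0 ⇒ local maximum; P''(1) = 16 > 0 ⇒ local minimum.
The local maximum is P(-3) = 38.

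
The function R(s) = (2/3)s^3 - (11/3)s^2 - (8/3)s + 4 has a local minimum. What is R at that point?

-68/3

R'(s) = 2s^2 - (22/3)s - 8/3. Setting R'(s) = 0 gives s ∈ {-1/3, 4}.
Since R''(s) = 4s - 22/3, we get R''(-1/3) = -26/3 < 0 ⇒ local maximum; R''(4) = 26/3 > 0 ⇒ local minimum.
The local minimum is R(4) = -68/3.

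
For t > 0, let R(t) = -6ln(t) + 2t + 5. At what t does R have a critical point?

R'(t) = -6/t + 2 = 0 gives t = 3.
R''(t) = 6/t², which is positive for t > 0, so this is a local minimum.
R(3) = -6·ln(3) + 6 + 5 ≈ 4.4083.

3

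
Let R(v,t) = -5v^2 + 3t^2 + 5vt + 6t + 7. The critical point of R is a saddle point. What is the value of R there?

83/17

∂R/∂v = -10v + 5t = 0 and ∂R/∂t = 5v + 6t + 6 = 0, so (v, t) = (-6/17, -12/17).
The Hessian has R_{vv} = -10, R_{tt} = 6, R_{vt} = 5, giving D = -85 < 0, so the point is a saddle point.
R(-6/17, -12/17) = 83/17.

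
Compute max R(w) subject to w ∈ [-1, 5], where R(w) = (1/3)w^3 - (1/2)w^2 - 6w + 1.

The derivative is w^2 - w - 6, whose only zero in [-1, 5] is w = 3.
Candidates: R(-1) = 37/6; R(3) = -25/2; R(5) = 1/6.
So the maximum is R(-1) = 37/6.

37/6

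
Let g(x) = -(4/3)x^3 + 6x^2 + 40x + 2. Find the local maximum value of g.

556/3

g'(x) = -4x^2 + 12x + 40. Setting g'(x) = 0 gives x ∈ {-2, 5}.
Since g''(x) = -8x + 12, we get g''(-2) = 28 > 0 ⇒ local minimum; g''(5) = -28 < 0 ⇒ local maximum.
The local maximum is g(5) = 556/3.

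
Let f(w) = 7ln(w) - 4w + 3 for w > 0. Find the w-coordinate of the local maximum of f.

f'(w) = 7/w − 4 = 0 gives w = 7/4.
f''(w) = -7/w², which is negative for w > 0, so this is a local maximum.
f(7/4) = 7·ln(7/4) - 7 + 3 ≈ -0.0827.

7/4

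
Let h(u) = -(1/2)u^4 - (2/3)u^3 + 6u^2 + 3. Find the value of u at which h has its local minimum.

0

Critical points: h'(u) = -2u^3 - 2u^2 + 12u vanishes at u = -3, 0, 2.
Since h''(u) = -6u^2 - 4u + 12, we get h''(-3) = -30 < 0 ⇒ local maximum; h''(0) = 12 > 0 ⇒ local minimum; h''(2) = -20 < 0 ⇒ local maximum.
So the local minimum value is h(0) = 3.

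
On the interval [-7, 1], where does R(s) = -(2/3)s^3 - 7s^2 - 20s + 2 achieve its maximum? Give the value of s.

-7

The derivative is -2s^2 - 14s - 20, which vanishes at s = -5 and s = -2.
Candidates: R(-7) = 83/3, R(-5) = 31/3, R(-2) = 58/3, R(1) = -77/3.
Hence the absolute maximum is 83/3 at s = -7.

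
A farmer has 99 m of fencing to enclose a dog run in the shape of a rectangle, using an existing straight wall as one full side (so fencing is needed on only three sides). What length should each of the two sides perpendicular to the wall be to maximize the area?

99/4

Let the sides perpendicular to the wall have length x and the parallel side y, so 2x + y = 99 and the area is A = xy = x(99 − 2x).
A'(x) = 99 − 4x = 0 gives x = 99/4, and A''(x) = −4 < 0 confirms a maximum.
Then y = 99 − 2·99/4 = 99/2 and A = 9801/8.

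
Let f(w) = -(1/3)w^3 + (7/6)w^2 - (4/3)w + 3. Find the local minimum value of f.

Critical points: f'(w) = -w^2 + (7/3)w - 4/3 vanishes at w = 1, 4/3.
Second-derivative test with f''(w) = -2w + 7/3: f''(1) = 1/3 > 0 ⇒ local minimum; f''(4/3) = -1/3 < 0 ⇒ local maximum.
The local minimum is f(1) = 5/2.

5/2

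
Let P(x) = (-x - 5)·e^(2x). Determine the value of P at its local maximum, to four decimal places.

0.0000

P'(x) = (-1)·e^(2x) + (-x - 5)·2·e^(2x) = (-2x - 11)·e^(2x). Since e^(2x) > 0, the only critical point is x = -11/2.
P''(-11/2) has the same sign as -2 < 0, so this is a local maximum.
P(-11/2) = (1/2)·e^(-11) ≈ 0.0000.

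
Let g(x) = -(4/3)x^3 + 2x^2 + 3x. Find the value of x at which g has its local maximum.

Critical points: g'(x) = -4x^2 + 4x + 3 vanishes at x = -1/2, 3/2.
Since g''(x) = -8x + 4, we get g''(-1/2) = 8 > 0 ⇒ local minimum; g''(3/2) = -8 < 0 ⇒ local maximum.
Thus g has its local maximum at x = 3/2, with value 9/2.

3/2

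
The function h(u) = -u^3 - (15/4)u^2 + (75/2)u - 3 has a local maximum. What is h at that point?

827/16

h'(u) = -3u^2 - (15/2)u + 75/2. Setting h'(u) = 0 gives u ∈ {-5, 5/2}.
h''(u) = -6u - 15/2. h''(-5) = 45/2 > 0 ⇒ local minimum; h''(5/2) = -45/2 < 0 ⇒ local maximum.
So the local maximum value is h(5/2) = 827/16.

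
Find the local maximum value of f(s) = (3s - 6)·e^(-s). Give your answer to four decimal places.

0.1494

Differentiating with the product rule gives f'(s) = (-3s + 9)·e^(-s). Since e^(-s) > 0, the only critical point is s = 3.
f''(3) has the same sign as -3 < 0, so this is a local maximum.
f(3) = (3)·e^(-3) ≈ 0.1494.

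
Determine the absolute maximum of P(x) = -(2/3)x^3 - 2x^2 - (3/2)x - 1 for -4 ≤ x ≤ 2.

P'(x) = -2x^2 - 4x - 3/2, which vanishes at x = -3/2 and x = -1/2.
Compare values at every candidate in [-4, 2]: P(-4) = 47/3; P(-3/2) = -1; P(-1/2) = -2/3; P(2) = -52/3.
So the maximum is P(-4) = 47/3.

47/3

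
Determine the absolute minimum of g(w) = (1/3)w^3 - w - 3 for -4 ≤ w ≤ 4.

-61/3

The derivative is w^2 - 1, which vanishes at w = -1 and w = 1.
Evaluating at the critical points and endpoints: g(-4) = -61/3, g(-1) = -7/3, g(1) = -11/3, g(4) = 43/3.
Hence the absolute minimum is -61/3 at w = -4.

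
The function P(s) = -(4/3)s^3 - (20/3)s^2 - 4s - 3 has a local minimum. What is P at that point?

P'(s) = -4s^2 - (40/3)s - 4 = 0 at s = -3, -1/3.
P''(s) = -8s - 40/3. P''(-3) = 32/3 > 0 ⇒ local minimum; P''(-1/3) = -32/3 < 0 ⇒ local maximum.
So the local minimum value is P(-3) = -15.

-15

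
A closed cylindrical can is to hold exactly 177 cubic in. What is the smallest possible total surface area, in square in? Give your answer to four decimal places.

174.5139

With radius r and height h, πr²h = 177 so h = 177/(πr²), and S(r) = 2πr² + 2πrh = 2πr² + 2·177/r.
S'(r) = 4πr − 2·177/r² = 0 ⇒ r³ = 177/(2π), so r ≈ 3.0427 and h = 2r ≈ 6.0855.
S''(r) = 4π + 4·177/r³ > 0, so this is the minimum; S ≈ 174.5139.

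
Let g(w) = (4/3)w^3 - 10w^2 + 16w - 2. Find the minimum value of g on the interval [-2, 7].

-254/3

The derivative is 4w^2 - 20w + 16, which vanishes at w = 1 and w = 4.
Evaluating at the critical points and endpoints: g(-2) = -254/3, g(1) = 16/3, g(4) = -38/3, g(7) = 232/3.
So the minimum is g(-2) = -254/3.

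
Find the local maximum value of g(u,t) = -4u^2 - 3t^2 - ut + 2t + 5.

∂g/∂u = -8u - t = 0 and ∂g/∂t = -u - 6t + 2 = 0, so (u, t) = (-2/47, 16/47).
The Hessian has g_{uu} = -8, g_{tt} = -6, g_{ut} = -1, giving D = 47 > 0 with g_{uu} < 0, so the point is a local maximum.
g(-2/47, 16/47) = 251/47.

251/47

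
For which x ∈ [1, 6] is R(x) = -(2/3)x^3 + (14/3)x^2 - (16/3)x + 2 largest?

4

The derivative is -2x^2 + (28/3)x - 16/3, whose only zero in [1, 6] is x = 4.
Candidates: R(1) = 2/3,  R(4) = 38/3,  R(6) = -6.
The maximum over the interval is 38/3, attained at x = 4.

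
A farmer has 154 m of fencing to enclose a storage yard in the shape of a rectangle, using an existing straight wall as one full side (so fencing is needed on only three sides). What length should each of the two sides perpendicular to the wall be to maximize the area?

Let the sides perpendicular to the wall have length x and the parallel side y, so 2x + y = 154 and the area is A = xy = x(154 − 2x).
A'(x) = 154 − 4x = 0 gives x = 77/2, and A''(x) = −4 < 0 confirms a maximum.
Then y = 154 − 2·77/2 = 77 and A = 5929/2.

77/2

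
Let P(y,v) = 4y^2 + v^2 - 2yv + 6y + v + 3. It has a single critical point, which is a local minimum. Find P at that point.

-4/3

∂P/∂y = 8y - 2v + 6 = 0 and ∂P/∂v = -2y + 2v + 1 = 0, so (y, v) = (-7/6, -5/3).
The Hessian has P_{yy} = 8, P_{vv} = 2, P_{yv} = -2, giving D = 12 > 0 with P_{yy} > 0, so the point is a local minimum.
P(-7/6, -5/3) = -4/3.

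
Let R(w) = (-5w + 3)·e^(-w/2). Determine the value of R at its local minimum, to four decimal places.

-2.7253

Differentiating with the product rule gives R'(w) = ((5/2)w - 13/2)·e^(-w/2). Since e^(-w/2) > 0, the only critical point is w = 13/5.
R''(13/5) has the same sign as 5/2 > 0, so this is a local minimum.
R(13/5) = (-10)·e^(-13/10) ≈ -2.7253.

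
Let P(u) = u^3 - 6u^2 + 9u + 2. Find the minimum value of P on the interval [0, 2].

2

The derivative is 3u^2 - 12u + 9, whose only zero in [0, 2] is u = 1.
Candidates: P(0) = 2; P(1) = 6; P(2) = 4.
So the minimum is P(0) = 2.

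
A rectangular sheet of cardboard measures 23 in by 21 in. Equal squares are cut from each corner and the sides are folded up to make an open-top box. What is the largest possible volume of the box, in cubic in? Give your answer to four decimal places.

With cut size x, the volume is V(x) = x(23 − 2x)(21 − 2x) for 0 < x < 10.5.
V'(x) = 12x^2 − 176x + 483. Setting V'(x) = 0 gives x ≈ 3.6553 (the root in (0, 10.5)).
V''(x) = 24x − 176 is negative there, so this is the maximum; V ≈ 785.0798.

785.0798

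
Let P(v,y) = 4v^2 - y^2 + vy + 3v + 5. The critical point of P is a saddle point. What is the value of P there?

∂P/∂v = 8v + y + 3 = 0 and ∂P/∂y = v - 2y = 0, so (v, y) = (-6/17, -3/17).
The Hessian has P_{vv} = 8, P_{yy} = -2, P_{vy} = 1, giving D = -17 < 0, so the point is a saddle point.
P(-6/17, -3/17) = 76/17.

76/17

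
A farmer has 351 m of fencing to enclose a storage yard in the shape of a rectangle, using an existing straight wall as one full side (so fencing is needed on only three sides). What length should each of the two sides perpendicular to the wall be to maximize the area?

Let the sides perpendicular to the wall have length x and the parallel side y, so 2x + y = 351 and the area is A = xy = x(351 − 2x).
A'(x) = 351 − 4x = 0 gives x = 351/4, and A''(x) = −4 < 0 confirms a maximum.
Then y = 351 − 2·351/4 = 351/2 and A = 123201/8.

351/4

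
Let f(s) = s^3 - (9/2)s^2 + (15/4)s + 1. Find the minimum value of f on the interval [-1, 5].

The derivative is 3s^2 - 9s + 15/4, which vanishes at s = 1/2 and s = 5/2.
Candidates: f(-1) = -33/4,  f(1/2) = 15/8,  f(5/2) = -17/8,  f(5) = 129/4.
So the minimum is f(-1) = -33/4.

-33/4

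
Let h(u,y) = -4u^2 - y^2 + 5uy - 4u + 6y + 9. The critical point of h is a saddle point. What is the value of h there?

41/9

∂h/∂u = -8u + 5y - 4 = 0 and ∂h/∂y = 5u - 2y + 6 = 0, so (u, y) = (-22/9, -28/9).
The Hessian has h_{uu} = -8, h_{yy} = -2, h_{uy} = 5, giving D = -9 < 0, so the point is a saddle point.
h(-22/9, -28/9) = 41/9.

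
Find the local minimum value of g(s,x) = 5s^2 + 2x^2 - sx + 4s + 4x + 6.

106/39

∂g/∂s = 10s - x + 4 = 0 and ∂g/∂x = -s + 4x + 4 = 0, so (s, x) = (-20/39, -44/39).
The Hessian has g_{ss} = 10, g_{xx} = 4, g_{sx} = -1, giving D = 39 > 0 with g_{ss} > 0, so the point is a local minimum.
g(-20/39, -44/39) = 106/39.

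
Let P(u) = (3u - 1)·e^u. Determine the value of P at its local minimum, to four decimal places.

-1.5403

Differentiating with the product rule gives P'(u) = (3u + 2)·e^u. Since e^u > 0, the only critical point is u = -2/3.
P''(-2/3) has the same sign as 3 > 0, so this is a local minimum.
P(-2/3) = (-3)·e^(-2/3) ≈ -1.5403.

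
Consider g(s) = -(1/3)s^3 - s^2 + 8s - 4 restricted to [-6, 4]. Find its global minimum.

Differentiating, g'(s) = -s^2 - 2s + 8; which vanishes at s = -4 and s = 2.
Candidates: g(-6) = -16; g(-4) = -92/3; g(2) = 16/3; g(4) = -28/3.
Hence the absolute minimum is -92/3 at s = -4.

-92/3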